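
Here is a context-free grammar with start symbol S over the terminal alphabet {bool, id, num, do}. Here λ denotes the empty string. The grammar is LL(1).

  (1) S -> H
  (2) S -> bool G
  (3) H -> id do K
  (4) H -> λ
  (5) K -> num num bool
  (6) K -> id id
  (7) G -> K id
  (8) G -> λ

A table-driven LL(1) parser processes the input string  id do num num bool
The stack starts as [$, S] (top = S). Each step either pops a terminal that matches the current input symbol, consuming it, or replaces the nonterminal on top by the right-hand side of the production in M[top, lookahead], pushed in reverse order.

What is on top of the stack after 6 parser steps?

step 1: stack=$ S  input=id do num num bool $  — expand S -> H
step 2: stack=$ H  input=id do num num bool $  — expand H -> id do K
step 3: stack=$ K do id  input=id do num num bool $  — match id
step 4: stack=$ K do  input=do num num bool $  — match do
step 5: stack=$ K  input=num num bool $  — expand K -> num num bool
step 6: stack=$ bool num num  input=num num bool $  — match num
Stack after step 6: $ bool num (top = num).

num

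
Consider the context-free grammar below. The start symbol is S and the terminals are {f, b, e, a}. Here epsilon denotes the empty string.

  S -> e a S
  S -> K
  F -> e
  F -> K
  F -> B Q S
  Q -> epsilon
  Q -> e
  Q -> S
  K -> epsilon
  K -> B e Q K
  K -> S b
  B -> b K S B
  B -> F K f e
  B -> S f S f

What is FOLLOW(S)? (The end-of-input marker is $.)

FIRST(S): from S->e a S we get {e}; from S->K we get {epsilon, b, e, f}. So FIRST(S) = {epsilon, b, e, f}.
FIRST(Q): from Q->epsilon we get {epsilon}; from Q->e we get {e}; from Q->S we get {epsilon, b, e, f}. So FIRST(Q) = {epsilon, b, e, f}.
FIRST(F): from F->e we get {e}; from F->K we get {epsilon, b, e, f}; from F->B Q S we get {b, e, f}. So FIRST(F) = {epsilon, b, e, f}.
FIRST(K): from K->epsilon we get {epsilon}; from K->B e Q K we get {b, e, f}; from K->S b we get {b, e, f}. So FIRST(K) = {epsilon, b, e, f}.
FIRST(B): from B->b K S B we get {b}; from B->F K f e we get {b, e, f}; from B->S f S f we get {b, e, f}. So FIRST(B) = {b, e, f}.
FOLLOW(S) includes $ since S is the start symbol.
FOLLOW(F): in B->F K f e, F is followed by K f e with FIRST {b, e, f}. Thus FOLLOW(F) = {b, e, f}.
FOLLOW(B): in F->B Q S, B is followed by Q S with FIRST {epsilon, b, e, f}; in F->B Q S, the suffix after B is nullable, so FOLLOW(B) ⊇ FOLLOW(F) = {b, e, f}; in K->B e Q K, B is followed by e Q K with FIRST {e}; in B->b K S B, the suffix after B is empty (adds nothing new). Thus FOLLOW(B) = {b, e, f}.
FOLLOW(S): in S->e a S, the suffix after S is empty (adds nothing new); in F->B Q S, the suffix after S is empty, so FOLLOW(S) ⊇ FOLLOW(F) = {b, e, f}; in Q->S, the suffix after S is empty, so FOLLOW(S) ⊇ FOLLOW(Q) = {$, b, e, f}; in K->S b, S is followed by b with FIRST {b}; in B->b K S B, S is followed by B with FIRST {b, e, f}; in B->S f S f (occurrence 1), S is followed by f S f with FIRST {f}; in B->S f S f (occurrence 2), S is followed by f with FIRST {f}. Thus FOLLOW(S) = {$, b, e, f}.
FOLLOW(K): in S->K, the suffix after K is empty, so FOLLOW(K) ⊇ FOLLOW(S) = {$, b, e, f}; in F->K, the suffix after K is empty, so FOLLOW(K) ⊇ FOLLOW(F) = {b, e, f}; in K->B e Q K, the suffix after K is empty (adds nothing new); in B->b K S B, K is followed by S B with FIRST {b, e, f}; in B->F K f e, K is followed by f e with FIRST {f}. Thus FOLLOW(K) = {$, b, e, f}.
FOLLOW(Q): in F->B Q S, Q is followed by S with FIRST {epsilon, b, e, f}; in F->B Q S, the suffix after Q is nullable, so FOLLOW(Q) ⊇ FOLLOW(F) = {b, e, f}; in K->B e Q K, Q is followed by K with FIRST {epsilon, b, e, f}; in K->B e Q K, the suffix after Q is nullable, so FOLLOW(Q) ⊇ FOLLOW(K) = {$, b, e, f}. Thus FOLLOW(Q) = {$, b, e, f}.

{$, b, e, f}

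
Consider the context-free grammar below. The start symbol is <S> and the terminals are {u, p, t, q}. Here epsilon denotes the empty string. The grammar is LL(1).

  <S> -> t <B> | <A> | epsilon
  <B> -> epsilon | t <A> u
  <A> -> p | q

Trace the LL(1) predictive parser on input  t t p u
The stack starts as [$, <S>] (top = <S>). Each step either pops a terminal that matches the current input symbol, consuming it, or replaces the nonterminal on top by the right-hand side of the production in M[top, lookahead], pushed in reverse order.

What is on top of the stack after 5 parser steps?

step 1: stack=$ <S>  input=t t p u $  — expand <S> -> t <B>
step 2: stack=$ <B> t  input=t t p u $  — match t
step 3: stack=$ <B>  input=t p u $  — expand <B> -> t <A> u
step 4: stack=$ u <A> t  input=t p u $  — match t
step 5: stack=$ u <A>  input=p u $  — expand <A> -> p
Stack after step 5: $ u p (top = p).

p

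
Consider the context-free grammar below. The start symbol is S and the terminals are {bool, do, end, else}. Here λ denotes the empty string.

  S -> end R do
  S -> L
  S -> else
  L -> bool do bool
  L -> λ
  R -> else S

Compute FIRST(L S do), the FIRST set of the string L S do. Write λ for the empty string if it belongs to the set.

FIRST(L): from L->bool do bool we get {bool}; from L->λ we get {λ}. So FIRST(L) = {λ, bool}.
FIRST(R): from R->else S we get {else}. So FIRST(R) = {else}.
FIRST(S): from S->end R do we get {end}; from S->L we get {λ, bool}; from S->else we get {else}. So FIRST(S) = {λ, bool, else, end}.
FIRST(L S do): take FIRST of each symbol in turn, carrying on past any symbol whose FIRST contains λ; result {bool, do, else, end}.

{bool, do, else, end}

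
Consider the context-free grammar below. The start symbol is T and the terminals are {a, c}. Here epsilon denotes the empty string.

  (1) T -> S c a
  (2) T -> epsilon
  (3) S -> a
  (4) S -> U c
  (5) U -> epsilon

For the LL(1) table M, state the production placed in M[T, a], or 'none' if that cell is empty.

T -> S c a

FIRST(U) = {epsilon}
FIRST(S) = {a, c}  (via U c)
FIRST(T) = {epsilon, a, c}  (via S c a)
FOLLOW(T) includes $ since T is the start symbol.
FOLLOW(T): T appears on no right-hand side. Thus FOLLOW(T) = {$}.
For T -> S c a: FIRST(S c a) = {a, c}, so it goes in M[T, t] for t ∈ {a, c}.
For T -> epsilon: FIRST(epsilon) = {epsilon}, so it goes in M[T, t] for t ∈ {}; since epsilon ∈ FIRST, also for every t ∈ FOLLOW(T) = {$}.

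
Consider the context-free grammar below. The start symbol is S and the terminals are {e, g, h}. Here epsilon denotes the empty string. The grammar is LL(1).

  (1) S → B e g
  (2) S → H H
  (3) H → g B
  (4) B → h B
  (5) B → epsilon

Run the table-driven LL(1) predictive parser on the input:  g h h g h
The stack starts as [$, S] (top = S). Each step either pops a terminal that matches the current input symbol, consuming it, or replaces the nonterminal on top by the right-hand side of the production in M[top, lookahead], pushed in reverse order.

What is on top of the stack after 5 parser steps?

B

     Stack    Input        Action
  1  $ S      g h h g h $  expand S → H H
  2  $ H H    g h h g h $  expand H → g B
  3  $ H B g  g h h g h $  match g
  4  $ H B    h h g h $    expand B → h B
  5  $ H B h  h h g h $    match h
Stack after step 5: $ H B (top = B).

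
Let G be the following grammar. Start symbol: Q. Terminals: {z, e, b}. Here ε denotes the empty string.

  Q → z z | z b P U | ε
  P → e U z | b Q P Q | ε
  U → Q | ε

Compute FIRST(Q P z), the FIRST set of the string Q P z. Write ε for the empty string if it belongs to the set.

{b, e, z}

FIRST(Q) = {ε, z}
FIRST(P) = {ε, b, e}
FIRST(U) = {ε, z}  (via Q)
FIRST(Q P z): take FIRST of each symbol in turn, carrying on past any symbol whose FIRST contains ε; result {b, e, z}.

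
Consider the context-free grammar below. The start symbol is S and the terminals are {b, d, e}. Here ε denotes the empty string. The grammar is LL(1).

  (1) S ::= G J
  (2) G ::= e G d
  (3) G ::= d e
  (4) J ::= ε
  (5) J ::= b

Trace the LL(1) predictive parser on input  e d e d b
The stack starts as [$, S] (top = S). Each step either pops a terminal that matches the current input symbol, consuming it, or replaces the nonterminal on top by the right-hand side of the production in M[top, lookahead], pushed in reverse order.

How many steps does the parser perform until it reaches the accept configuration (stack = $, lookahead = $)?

step 1: stack=$ S  input=e d e d b $  — expand S ::= G J
step 2: stack=$ J G  input=e d e d b $  — expand G ::= e G d
step 3: stack=$ J d G e  input=e d e d b $  — match e
step 4: stack=$ J d G  input=d e d b $  — expand G ::= d e
step 5: stack=$ J d e d  input=d e d b $  — match d
step 6: stack=$ J d e  input=e d b $  — match e
step 7: stack=$ J d  input=d b $  — match d
step 8: stack=$ J  input=b $  — expand J ::= b
step 9: stack=$ b  input=b $  — match b
Accept reached after 9 steps.

9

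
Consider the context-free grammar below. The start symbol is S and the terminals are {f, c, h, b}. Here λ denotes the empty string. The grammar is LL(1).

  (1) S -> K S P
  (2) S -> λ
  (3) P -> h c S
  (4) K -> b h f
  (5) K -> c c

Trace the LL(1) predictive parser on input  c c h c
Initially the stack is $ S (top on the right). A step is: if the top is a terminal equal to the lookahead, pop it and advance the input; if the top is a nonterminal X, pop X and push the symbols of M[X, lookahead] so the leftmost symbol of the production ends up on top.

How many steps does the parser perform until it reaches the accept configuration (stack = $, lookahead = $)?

step 1: stack=$ S  input=c c h c $  — expand S -> K S P
step 2: stack=$ P S K  input=c c h c $  — expand K -> c c
step 3: stack=$ P S c c  input=c c h c $  — match c
step 4: stack=$ P S c  input=c h c $  — match c
step 5: stack=$ P S  input=h c $  — expand S -> λ
step 6: stack=$ P  input=h c $  — expand P -> h c S
step 7: stack=$ S c h  input=h c $  — match h
step 8: stack=$ S c  input=c $  — match c
step 9: stack=$ S  input=$  — expand S -> λ
Accept reached after 9 steps.

9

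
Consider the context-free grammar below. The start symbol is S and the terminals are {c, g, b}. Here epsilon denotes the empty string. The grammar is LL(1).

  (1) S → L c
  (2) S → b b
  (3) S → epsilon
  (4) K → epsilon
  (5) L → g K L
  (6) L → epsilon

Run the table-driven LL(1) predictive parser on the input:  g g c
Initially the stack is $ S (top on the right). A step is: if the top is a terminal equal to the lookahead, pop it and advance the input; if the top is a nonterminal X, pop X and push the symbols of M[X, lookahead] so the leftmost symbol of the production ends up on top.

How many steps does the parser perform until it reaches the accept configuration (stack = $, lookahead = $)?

     Stack      Input    Action
  1  $ S        g g c $  expand S → L c
  2  $ c L      g g c $  expand L → g K L
  3  $ c L K g  g g c $  match g
  4  $ c L K    g c $    expand K → epsilon
  5  $ c L      g c $    expand L → g K L
  6  $ c L K g  g c $    match g
  7  $ c L K    c $      expand K → epsilon
  8  $ c L      c $      expand L → epsilon
  9  $ c        c $      match c
Accept reached after 9 steps.

9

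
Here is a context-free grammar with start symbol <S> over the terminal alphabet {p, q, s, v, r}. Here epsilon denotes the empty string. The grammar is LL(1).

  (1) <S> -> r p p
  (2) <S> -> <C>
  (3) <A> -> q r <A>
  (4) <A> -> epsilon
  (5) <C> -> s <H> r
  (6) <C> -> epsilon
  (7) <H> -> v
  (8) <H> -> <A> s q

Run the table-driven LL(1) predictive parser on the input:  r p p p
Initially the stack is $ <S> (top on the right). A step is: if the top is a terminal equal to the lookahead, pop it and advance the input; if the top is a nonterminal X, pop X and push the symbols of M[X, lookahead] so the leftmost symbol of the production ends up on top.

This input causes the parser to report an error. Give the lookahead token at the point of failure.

     Stack    Input      Action
  1  $ <S>    r p p p $  expand <S> -> r p p
  2  $ p p r  r p p p $  match r
  3  $ p p    p p p $    match p
  4  $ p      p p $      match p
  5  $        p $        error: stack empty but input remains

p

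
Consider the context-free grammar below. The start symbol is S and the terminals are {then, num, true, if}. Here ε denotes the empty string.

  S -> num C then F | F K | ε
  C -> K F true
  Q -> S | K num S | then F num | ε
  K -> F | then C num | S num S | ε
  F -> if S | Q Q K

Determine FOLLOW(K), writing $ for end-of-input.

{$, if, num, then, true}

FIRST(S) = {ε, if, num, then}  (via F K)
FIRST(C) = {if, num, then, true}  (via K F true)
FIRST(Q) = {ε, if, num, then}  (via S, K num S)
FIRST(K) = {ε, if, num, then}  (via F, S num S)
FIRST(F) = {ε, if, num, then}  (via Q Q K)
FOLLOW(S) includes $ since S is the start symbol.
FOLLOW(C): in S->num C then F, C is followed by then F with FIRST {then}; in K->then C num, C is followed by num with FIRST {num}. Thus FOLLOW(C) = {num, then}.
FOLLOW(S): in Q->S, the suffix after S is empty, so FOLLOW(S) ⊇ FOLLOW(Q) = {$, if, num, then, true}; in Q->K num S, the suffix after S is empty, so FOLLOW(S) ⊇ FOLLOW(Q) = {$, if, num, then, true}; in K->S num S (occurrence 1), S is followed by num S with FIRST {num}; in K->S num S (occurrence 2), the suffix after S is empty, so FOLLOW(S) ⊇ FOLLOW(K) = {$, if, num, then, true}; in F->if S, the suffix after S is empty, so FOLLOW(S) ⊇ FOLLOW(F) = {$, if, num, then, true}. Thus FOLLOW(S) = {$, if, num, then, true}.
FOLLOW(Q): in F->Q Q K (occurrence 1), Q is followed by Q K with FIRST {ε, if, num, then}; in F->Q Q K (occurrence 1), the suffix after Q is nullable, so FOLLOW(Q) ⊇ FOLLOW(F) = {$, if, num, then, true}; in F->Q Q K (occurrence 2), Q is followed by K with FIRST {ε, if, num, then}; in F->Q Q K (occurrence 2), the suffix after Q is nullable, so FOLLOW(Q) ⊇ FOLLOW(F) = {$, if, num, then, true}. Thus FOLLOW(Q) = {$, if, num, then, true}.
FOLLOW(K): in S->F K, the suffix after K is empty, so FOLLOW(K) ⊇ FOLLOW(S) = {$, if, num, then, true}; in C->K F true, K is followed by F true with FIRST {if, num, then, true}; in Q->K num S, K is followed by num S with FIRST {num}; in F->Q Q K, the suffix after K is empty, so FOLLOW(K) ⊇ FOLLOW(F) = {$, if, num, then, true}. Thus FOLLOW(K) = {$, if, num, then, true}.
FOLLOW(F): in S->num C then F, the suffix after F is empty, so FOLLOW(F) ⊇ FOLLOW(S) = {$, if, num, then, true}; in S->F K, F is followed by K with FIRST {ε, if, num, then}; in S->F K, the suffix after F is nullable, so FOLLOW(F) ⊇ FOLLOW(S) = {$, if, num, then, true}; in C->K F true, F is followed by true with FIRST {true}; in Q->then F num, F is followed by num with FIRST {num}; in K->F, the suffix after F is empty, so FOLLOW(F) ⊇ FOLLOW(K) = {$, if, num, then, true}. Thus FOLLOW(F) = {$, if, num, then, true}.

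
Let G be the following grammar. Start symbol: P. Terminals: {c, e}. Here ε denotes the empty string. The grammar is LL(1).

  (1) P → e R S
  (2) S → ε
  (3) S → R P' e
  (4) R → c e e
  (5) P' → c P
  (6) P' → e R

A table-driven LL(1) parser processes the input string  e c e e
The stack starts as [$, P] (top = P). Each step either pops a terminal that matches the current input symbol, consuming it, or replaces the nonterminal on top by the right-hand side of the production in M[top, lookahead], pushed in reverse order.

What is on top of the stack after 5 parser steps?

step 1: stack=$ P  input=e c e e $  — expand P → e R S
step 2: stack=$ S R e  input=e c e e $  — match e
step 3: stack=$ S R  input=c e e $  — expand R → c e e
step 4: stack=$ S e e c  input=c e e $  — match c
step 5: stack=$ S e e  input=e e $  — match e
Stack after step 5: $ S e (top = e).

e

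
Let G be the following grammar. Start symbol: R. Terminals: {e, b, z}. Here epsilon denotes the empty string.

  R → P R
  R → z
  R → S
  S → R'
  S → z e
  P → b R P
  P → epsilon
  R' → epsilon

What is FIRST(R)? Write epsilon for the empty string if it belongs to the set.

{epsilon, b, z}

FIRST(P): from P→b R P we get {b}; from P→epsilon we get {epsilon}. So FIRST(P) = {epsilon, b}.
FIRST(R'): from R'→epsilon we get {epsilon}. So FIRST(R') = {epsilon}.
FIRST(S): from S→R' we get {epsilon}; from S→z e we get {z}. So FIRST(S) = {epsilon, z}.
FIRST(R): from R→P R we get {epsilon, b, z}; from R→z we get {z}; from R→S we get {epsilon, z}. So FIRST(R) = {epsilon, b, z}.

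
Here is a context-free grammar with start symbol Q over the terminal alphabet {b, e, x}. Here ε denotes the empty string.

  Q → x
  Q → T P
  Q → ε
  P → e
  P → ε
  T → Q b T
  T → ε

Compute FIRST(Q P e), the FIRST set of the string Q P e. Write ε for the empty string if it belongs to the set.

{b, e, x}

FIRST(P) = {ε, e}
FIRST(Q) = {ε, b, e, x}  (via T P)
FIRST(T) = {ε, b, e, x}  (via Q b T)
FIRST(Q P e): take FIRST of each symbol in turn, carrying on past any symbol whose FIRST contains ε; result {b, e, x}.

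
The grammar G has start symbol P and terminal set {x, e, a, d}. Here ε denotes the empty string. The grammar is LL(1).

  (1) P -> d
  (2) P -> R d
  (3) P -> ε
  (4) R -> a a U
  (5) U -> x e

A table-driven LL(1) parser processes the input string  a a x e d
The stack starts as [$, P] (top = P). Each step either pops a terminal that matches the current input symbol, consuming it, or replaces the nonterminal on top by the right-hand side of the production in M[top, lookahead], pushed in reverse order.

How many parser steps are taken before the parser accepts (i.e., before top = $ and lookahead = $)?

8

     Stack      Input        Action
  1  $ P        a a x e d $  expand P -> R d
  2  $ d R      a a x e d $  expand R -> a a U
  3  $ d U a a  a a x e d $  match a
  4  $ d U a    a x e d $    match a
  5  $ d U      x e d $      expand U -> x e
  6  $ d e x    x e d $      match x
  7  $ d e      e d $        match e
  8  $ d        d $          match d
Accept reached after 8 steps.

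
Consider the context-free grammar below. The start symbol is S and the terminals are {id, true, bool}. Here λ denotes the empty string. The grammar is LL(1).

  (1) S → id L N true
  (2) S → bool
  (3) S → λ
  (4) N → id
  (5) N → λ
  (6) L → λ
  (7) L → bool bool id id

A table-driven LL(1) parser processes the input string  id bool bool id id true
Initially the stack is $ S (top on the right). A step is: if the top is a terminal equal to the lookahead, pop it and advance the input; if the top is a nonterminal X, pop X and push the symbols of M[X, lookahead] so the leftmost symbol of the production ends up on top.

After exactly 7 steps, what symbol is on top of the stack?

step 1: stack=$ S  input=id bool bool id id true $  — expand S → id L N true
step 2: stack=$ true N L id  input=id bool bool id id true $  — match id
step 3: stack=$ true N L  input=bool bool id id true $  — expand L → bool bool id id
step 4: stack=$ true N id id bool bool  input=bool bool id id true $  — match bool
step 5: stack=$ true N id id bool  input=bool id id true $  — match bool
step 6: stack=$ true N id id  input=id id true $  — match id
step 7: stack=$ true N id  input=id true $  — match id
Stack after step 7: $ true N (top = N).

N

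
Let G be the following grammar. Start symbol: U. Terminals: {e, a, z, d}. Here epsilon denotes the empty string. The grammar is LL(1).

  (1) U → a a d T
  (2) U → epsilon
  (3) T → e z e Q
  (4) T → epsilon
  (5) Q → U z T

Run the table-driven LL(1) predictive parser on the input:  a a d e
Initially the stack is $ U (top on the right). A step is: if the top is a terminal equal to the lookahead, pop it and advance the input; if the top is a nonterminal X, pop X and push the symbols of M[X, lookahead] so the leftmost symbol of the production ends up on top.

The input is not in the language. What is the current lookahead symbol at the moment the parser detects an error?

     Stack      Input      Action
  1  $ U        a a d e $  expand U → a a d T
  2  $ T d a a  a a d e $  match a
  3  $ T d a    a d e $    match a
  4  $ T d      d e $      match d
  5  $ T        e $        expand T → e z e Q
  6  $ Q e z e  e $        match e
  7  $ Q e z    $          error: top is terminal z but lookahead is $

$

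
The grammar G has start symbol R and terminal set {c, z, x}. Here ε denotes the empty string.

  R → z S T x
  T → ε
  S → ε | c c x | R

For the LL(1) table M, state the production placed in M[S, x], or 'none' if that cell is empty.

S → ε

FIRST(R) = {z}
FIRST(T) = {ε}
FIRST(S) = {ε, c, z}  (via R)
FOLLOW(R) includes $ since R is the start symbol.
FOLLOW(S): in R→z S T x, S is followed by T x with FIRST {x}. Thus FOLLOW(S) = {x}.
For S → ε: FIRST(ε) = {ε}, so it goes in M[S, t] for t ∈ {}; since ε ∈ FIRST, also for every t ∈ FOLLOW(S) = {x}.
For S → c c x: FIRST(c c x) = {c}, so it goes in M[S, t] for t ∈ {c}.
For S → R: FIRST(R) = {z}, so it goes in M[S, t] for t ∈ {z}.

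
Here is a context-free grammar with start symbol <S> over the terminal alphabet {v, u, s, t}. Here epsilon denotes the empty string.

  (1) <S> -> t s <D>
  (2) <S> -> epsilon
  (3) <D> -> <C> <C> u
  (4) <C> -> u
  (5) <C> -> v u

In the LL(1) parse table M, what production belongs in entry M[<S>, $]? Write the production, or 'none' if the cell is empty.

<S> -> epsilon

FIRST(<S>) = {epsilon, t}
FIRST(<C>) = {u, v}
FIRST(<D>) = {u, v}  (via <C> <C> u)
FOLLOW(<S>) includes $ since <S> is the start symbol.
FOLLOW(<S>): <S> appears on no right-hand side. Thus FOLLOW(<S>) = {$}.
For <S> -> t s <D>: FIRST(t s <D>) = {t}, so it goes in M[<S>, t] for t ∈ {t}.
For <S> -> epsilon: FIRST(epsilon) = {epsilon}, so it goes in M[<S>, t] for t ∈ {}; since epsilon ∈ FIRST, also for every t ∈ FOLLOW(<S>) = {$}.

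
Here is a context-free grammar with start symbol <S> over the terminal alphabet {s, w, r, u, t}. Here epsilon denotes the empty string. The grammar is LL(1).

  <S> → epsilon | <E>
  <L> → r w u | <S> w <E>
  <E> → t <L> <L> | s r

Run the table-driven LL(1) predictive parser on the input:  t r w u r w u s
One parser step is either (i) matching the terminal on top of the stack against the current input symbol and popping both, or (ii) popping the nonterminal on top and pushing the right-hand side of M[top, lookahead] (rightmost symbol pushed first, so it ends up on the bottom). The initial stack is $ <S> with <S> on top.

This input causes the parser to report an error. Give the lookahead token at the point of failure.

s

step 1: stack=$ <S>  input=t r w u r w u s $  — expand <S> → <E>
step 2: stack=$ <E>  input=t r w u r w u s $  — expand <E> → t <L> <L>
step 3: stack=$ <L> <L> t  input=t r w u r w u s $  — match t
step 4: stack=$ <L> <L>  input=r w u r w u s $  — expand <L> → r w u
step 5: stack=$ <L> u w r  input=r w u r w u s $  — match r
step 6: stack=$ <L> u w  input=w u r w u s $  — match w
step 7: stack=$ <L> u  input=u r w u s $  — match u
step 8: stack=$ <L>  input=r w u s $  — expand <L> → r w u
step 9: stack=$ u w r  input=r w u s $  — match r
step 10: stack=$ u w  input=w u s $  — match w
step 11: stack=$ u  input=u s $  — match u
step 12: stack=$  input=s $  — error: stack empty but input remains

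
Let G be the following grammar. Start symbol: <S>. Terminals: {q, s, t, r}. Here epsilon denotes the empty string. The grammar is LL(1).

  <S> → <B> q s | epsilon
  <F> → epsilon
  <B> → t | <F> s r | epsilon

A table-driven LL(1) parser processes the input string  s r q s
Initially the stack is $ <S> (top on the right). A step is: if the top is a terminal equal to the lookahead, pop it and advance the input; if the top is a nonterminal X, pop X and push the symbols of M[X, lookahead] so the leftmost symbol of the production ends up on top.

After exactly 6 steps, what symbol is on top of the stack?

     Stack          Input      Action
  1  $ <S>          s r q s $  expand <S> → <B> q s
  2  $ s q <B>      s r q s $  expand <B> → <F> s r
  3  $ s q r s <F>  s r q s $  expand <F> → epsilon
  4  $ s q r s      s r q s $  match s
  5  $ s q r        r q s $    match r
  6  $ s q          q s $      match q
Stack after step 6: $ s (top = s).

s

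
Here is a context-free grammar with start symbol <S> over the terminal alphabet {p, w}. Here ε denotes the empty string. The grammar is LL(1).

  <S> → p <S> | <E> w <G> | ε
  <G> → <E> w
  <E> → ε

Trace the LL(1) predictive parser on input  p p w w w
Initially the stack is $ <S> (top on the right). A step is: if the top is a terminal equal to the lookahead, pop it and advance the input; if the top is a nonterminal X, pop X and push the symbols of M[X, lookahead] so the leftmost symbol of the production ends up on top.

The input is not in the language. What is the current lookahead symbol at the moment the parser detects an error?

w

      Stack        Input        Action
   1  $ <S>        p p w w w $  expand <S> → p <S>
   2  $ <S> p      p p w w w $  match p
   3  $ <S>        p w w w $    expand <S> → p <S>
   4  $ <S> p      p w w w $    match p
   5  $ <S>        w w w $      expand <S> → <E> w <G>
   6  $ <G> w <E>  w w w $      expand <E> → ε
   7  $ <G> w      w w w $      match w
   8  $ <G>        w w $        expand <G> → <E> w
   9  $ w <E>      w w $        expand <E> → ε
  10  $ w          w w $        match w
  11  $            w $          error: stack empty but input remains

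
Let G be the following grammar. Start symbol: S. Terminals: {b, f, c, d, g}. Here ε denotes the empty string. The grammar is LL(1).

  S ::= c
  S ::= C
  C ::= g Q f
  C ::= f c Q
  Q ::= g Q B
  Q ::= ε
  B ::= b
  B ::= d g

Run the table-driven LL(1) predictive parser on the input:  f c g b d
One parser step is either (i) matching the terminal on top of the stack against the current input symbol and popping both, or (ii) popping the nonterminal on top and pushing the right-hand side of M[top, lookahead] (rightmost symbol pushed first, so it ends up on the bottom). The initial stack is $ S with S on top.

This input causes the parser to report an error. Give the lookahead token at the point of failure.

d

      Stack    Input        Action
   1  $ S      f c g b d $  expand S ::= C
   2  $ C      f c g b d $  expand C ::= f c Q
   3  $ Q c f  f c g b d $  match f
   4  $ Q c    c g b d $    match c
   5  $ Q      g b d $      expand Q ::= g Q B
   6  $ B Q g  g b d $      match g
   7  $ B Q    b d $        expand Q ::= ε
   8  $ B      b d $        expand B ::= b
   9  $ b      b d $        match b
  10  $        d $          error: stack empty but input remains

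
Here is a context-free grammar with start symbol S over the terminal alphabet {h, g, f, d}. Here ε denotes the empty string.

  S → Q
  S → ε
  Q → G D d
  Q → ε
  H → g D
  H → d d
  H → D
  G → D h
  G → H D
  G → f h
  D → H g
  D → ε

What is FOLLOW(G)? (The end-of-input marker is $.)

FIRST(S) = {ε, d, f, g, h}  (via Q)
FIRST(Q) = {ε, d, f, g, h}  (via G D d)
FIRST(H) = {ε, d, g}  (via D)
FIRST(D) = {ε, d, g}  (via H g)
FIRST(G) = {ε, d, f, g, h}  (via D h, H D)
FOLLOW(S) includes $ since S is the start symbol.
FOLLOW(S): S appears on no right-hand side. Thus FOLLOW(S) = {$}.
FOLLOW(Q): in S→Q, the suffix after Q is empty, so FOLLOW(Q) ⊇ FOLLOW(S) = {$}. Thus FOLLOW(Q) = {$}.
FOLLOW(G): in Q→G D d, G is followed by D d with FIRST {d, g}. Thus FOLLOW(G) = {d, g}.
FOLLOW(H): in G→H D, H is followed by D with FIRST {ε, d, g}; in G→H D, the suffix after H is nullable, so FOLLOW(H) ⊇ FOLLOW(G) = {d, g}; in D→H g, H is followed by g with FIRST {g}. Thus FOLLOW(H) = {d, g}.
FOLLOW(D): in Q→G D d, D is followed by d with FIRST {d}; in H→g D, the suffix after D is empty, so FOLLOW(D) ⊇ FOLLOW(H) = {d, g}; in H→D, the suffix after D is empty, so FOLLOW(D) ⊇ FOLLOW(H) = {d, g}; in G→D h, D is followed by h with FIRST {h}; in G→H D, the suffix after D is empty, so FOLLOW(D) ⊇ FOLLOW(G) = {d, g}. Thus FOLLOW(D) = {d, g, h}.

{d, g}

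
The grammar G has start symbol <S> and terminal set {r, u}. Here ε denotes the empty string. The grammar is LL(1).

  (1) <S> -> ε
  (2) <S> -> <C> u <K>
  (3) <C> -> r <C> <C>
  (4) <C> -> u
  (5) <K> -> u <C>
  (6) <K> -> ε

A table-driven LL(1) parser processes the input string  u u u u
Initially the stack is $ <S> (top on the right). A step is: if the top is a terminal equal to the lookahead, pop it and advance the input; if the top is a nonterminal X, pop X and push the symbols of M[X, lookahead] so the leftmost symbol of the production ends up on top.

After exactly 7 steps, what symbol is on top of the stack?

u

step 1: stack=$ <S>  input=u u u u $  — expand <S> -> <C> u <K>
step 2: stack=$ <K> u <C>  input=u u u u $  — expand <C> -> u
step 3: stack=$ <K> u u  input=u u u u $  — match u
step 4: stack=$ <K> u  input=u u u $  — match u
step 5: stack=$ <K>  input=u u $  — expand <K> -> u <C>
step 6: stack=$ <C> u  input=u u $  — match u
step 7: stack=$ <C>  input=u $  — expand <C> -> u
Stack after step 7: $ u (top = u).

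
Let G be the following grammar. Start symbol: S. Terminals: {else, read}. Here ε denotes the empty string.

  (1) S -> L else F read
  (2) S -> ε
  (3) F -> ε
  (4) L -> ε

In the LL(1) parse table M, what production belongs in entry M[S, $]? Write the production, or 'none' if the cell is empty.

S -> ε

FIRST(F) = {ε}
FIRST(L) = {ε}
FIRST(S) = {ε, else}  (via L else F read)
FOLLOW(S) includes $ since S is the start symbol.
FOLLOW(S): S appears on no right-hand side. Thus FOLLOW(S) = {$}.
For S -> L else F read: FIRST(L else F read) = {else}, so it goes in M[S, t] for t ∈ {else}.
For S -> ε: FIRST(ε) = {ε}, so it goes in M[S, t] for t ∈ {}; since ε ∈ FIRST, also for every t ∈ FOLLOW(S) = {$}.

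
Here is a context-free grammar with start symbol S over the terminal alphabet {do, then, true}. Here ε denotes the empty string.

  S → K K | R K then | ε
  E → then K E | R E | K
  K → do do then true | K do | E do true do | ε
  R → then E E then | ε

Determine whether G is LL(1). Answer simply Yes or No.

No

FIRST(S) = {ε, do, then}
FIRST(E) = {ε, do, then}
FIRST(K) = {ε, do, then}
FIRST(R) = {ε, then}
FOLLOW(S) = {$}
FOLLOW(E) = {do, then}
FOLLOW(K) = {$, do, then}
FOLLOW(R) = {do, then}
Cell M[E, do] receives both E → R E and E → K — the grammar is not LL(1).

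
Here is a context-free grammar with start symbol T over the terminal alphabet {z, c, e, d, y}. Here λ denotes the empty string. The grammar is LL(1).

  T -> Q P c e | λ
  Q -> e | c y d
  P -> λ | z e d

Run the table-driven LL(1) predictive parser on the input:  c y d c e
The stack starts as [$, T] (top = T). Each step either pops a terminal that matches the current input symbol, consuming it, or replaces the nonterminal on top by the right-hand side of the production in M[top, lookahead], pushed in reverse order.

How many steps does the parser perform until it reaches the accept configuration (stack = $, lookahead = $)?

8

     Stack          Input        Action
  1  $ T            c y d c e $  expand T -> Q P c e
  2  $ e c P Q      c y d c e $  expand Q -> c y d
  3  $ e c P d y c  c y d c e $  match c
  4  $ e c P d y    y d c e $    match y
  5  $ e c P d      d c e $      match d
  6  $ e c P        c e $        expand P -> λ
  7  $ e c          c e $        match c
  8  $ e            e $          match e
Accept reached after 8 steps.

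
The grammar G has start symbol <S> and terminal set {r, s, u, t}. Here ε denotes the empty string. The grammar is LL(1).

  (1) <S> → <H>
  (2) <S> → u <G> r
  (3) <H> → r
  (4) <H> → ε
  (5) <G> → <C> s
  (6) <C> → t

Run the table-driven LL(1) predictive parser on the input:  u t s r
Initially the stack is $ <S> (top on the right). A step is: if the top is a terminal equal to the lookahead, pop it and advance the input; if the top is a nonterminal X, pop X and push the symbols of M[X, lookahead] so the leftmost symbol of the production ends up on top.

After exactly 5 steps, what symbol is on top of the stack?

s

step 1: stack=$ <S>  input=u t s r $  — expand <S> → u <G> r
step 2: stack=$ r <G> u  input=u t s r $  — match u
step 3: stack=$ r <G>  input=t s r $  — expand <G> → <C> s
step 4: stack=$ r s <C>  input=t s r $  — expand <C> → t
step 5: stack=$ r s t  input=t s r $  — match t
Stack after step 5: $ r s (top = s).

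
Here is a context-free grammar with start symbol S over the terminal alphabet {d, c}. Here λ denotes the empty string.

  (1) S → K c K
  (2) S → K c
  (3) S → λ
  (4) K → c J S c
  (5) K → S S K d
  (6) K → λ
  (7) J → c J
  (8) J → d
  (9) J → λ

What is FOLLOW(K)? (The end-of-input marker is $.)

{$, c, d}

FIRST(J) = {λ, c, d}
FIRST(S) = {λ, c, d}  (via K c K, K c)
FIRST(K) = {λ, c, d}  (via S S K d)
FOLLOW(S) includes $ since S is the start symbol.
FOLLOW(S): in K→c J S c, S is followed by c with FIRST {c}; in K→S S K d (occurrence 1), S is followed by S K d with FIRST {c, d}; in K→S S K d (occurrence 2), S is followed by K d with FIRST {c, d}. Thus FOLLOW(S) = {$, c, d}.
FOLLOW(K): in S→K c K (occurrence 1), K is followed by c K with FIRST {c}; in S→K c K (occurrence 2), the suffix after K is empty, so FOLLOW(K) ⊇ FOLLOW(S) = {$, c, d}; in S→K c, K is followed by c with FIRST {c}; in K→S S K d, K is followed by d with FIRST {d}. Thus FOLLOW(K) = {$, c, d}.
FOLLOW(J): in K→c J S c, J is followed by S c with FIRST {c, d}; in J→c J, the suffix after J is empty (adds nothing new). Thus FOLLOW(J) = {c, d}.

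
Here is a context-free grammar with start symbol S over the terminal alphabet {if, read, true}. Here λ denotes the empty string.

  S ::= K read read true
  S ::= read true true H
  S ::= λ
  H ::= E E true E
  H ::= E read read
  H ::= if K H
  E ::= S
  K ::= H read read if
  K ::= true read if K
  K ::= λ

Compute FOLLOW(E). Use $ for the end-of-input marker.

{$, if, read, true}

FIRST(S) = {λ, if, read, true}  (via K read read true)
FIRST(E) = {λ, if, read, true}  (via S)
FIRST(H) = {if, read, true}  (via E E true E, E read read)
FIRST(K) = {λ, if, read, true}  (via H read read if)
FOLLOW(S) includes $ since S is the start symbol.
FOLLOW(K): in S::=K read read true, K is followed by read read true with FIRST {read}; in H::=if K H, K is followed by H with FIRST {if, read, true}; in K::=true read if K, the suffix after K is empty (adds nothing new). Thus FOLLOW(K) = {if, read, true}.
FOLLOW(S): in E::=S, the suffix after S is empty, so FOLLOW(S) ⊇ FOLLOW(E) = {$, if, read, true}. Thus FOLLOW(S) = {$, if, read, true}.
FOLLOW(H): in S::=read true true H, the suffix after H is empty, so FOLLOW(H) ⊇ FOLLOW(S) = {$, if, read, true}; in H::=if K H, the suffix after H is empty (adds nothing new); in K::=H read read if, H is followed by read read if with FIRST {read}. Thus FOLLOW(H) = {$, if, read, true}.
FOLLOW(E): in H::=E E true E (occurrence 1), E is followed by E true E with FIRST {if, read, true}; in H::=E E true E (occurrence 2), E is followed by true E with FIRST {true}; in H::=E E true E (occurrence 3), the suffix after E is empty, so FOLLOW(E) ⊇ FOLLOW(H) = {$, if, read, true}; in H::=E read read, E is followed by read read with FIRST {read}. Thus FOLLOW(E) = {$, if, read, true}.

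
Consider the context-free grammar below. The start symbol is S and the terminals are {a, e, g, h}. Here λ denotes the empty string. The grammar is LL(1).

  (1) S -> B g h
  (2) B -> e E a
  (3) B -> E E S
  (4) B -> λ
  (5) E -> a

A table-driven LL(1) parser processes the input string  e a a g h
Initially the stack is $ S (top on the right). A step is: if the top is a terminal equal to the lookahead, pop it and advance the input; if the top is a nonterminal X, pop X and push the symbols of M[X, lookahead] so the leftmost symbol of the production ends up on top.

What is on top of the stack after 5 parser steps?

a

     Stack        Input        Action
  1  $ S          e a a g h $  expand S -> B g h
  2  $ h g B      e a a g h $  expand B -> e E a
  3  $ h g a E e  e a a g h $  match e
  4  $ h g a E    a a g h $    expand E -> a
  5  $ h g a a    a a g h $    match a
Stack after step 5: $ h g a (top = a).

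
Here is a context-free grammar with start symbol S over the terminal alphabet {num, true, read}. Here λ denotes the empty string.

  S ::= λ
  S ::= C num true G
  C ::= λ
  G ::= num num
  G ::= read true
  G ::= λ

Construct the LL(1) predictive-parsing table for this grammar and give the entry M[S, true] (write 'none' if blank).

none

FIRST(C) = {λ}
FIRST(G) = {λ, num, read}
FIRST(S) = {λ, num}  (via C num true G)
FOLLOW(S) includes $ since S is the start symbol.
FOLLOW(S): S appears on no right-hand side. Thus FOLLOW(S) = {$}.
For S ::= λ: FIRST(λ) = {λ}, so it goes in M[S, t] for t ∈ {}; since λ ∈ FIRST, also for every t ∈ FOLLOW(S) = {$}.
For S ::= C num true G: FIRST(C num true G) = {num}, so it goes in M[S, t] for t ∈ {num}.
None of these place a production in M[S, true].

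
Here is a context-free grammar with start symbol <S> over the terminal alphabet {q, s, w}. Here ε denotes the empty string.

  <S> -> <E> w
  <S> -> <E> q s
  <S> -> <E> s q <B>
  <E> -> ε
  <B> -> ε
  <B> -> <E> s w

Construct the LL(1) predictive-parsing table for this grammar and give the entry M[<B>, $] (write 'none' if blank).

<B> -> ε

FIRST(<E>): from <E>->ε we get {ε}. So FIRST(<E>) = {ε}.
FIRST(<S>): from <S>-><E> w we get {w}; from <S>-><E> q s we get {q}; from <S>-><E> s q <B> we get {s}. So FIRST(<S>) = {q, s, w}.
FIRST(<B>): from <B>->ε we get {ε}; from <B>-><E> s w we get {s}. So FIRST(<B>) = {ε, s}.
FOLLOW(<S>) includes $ since <S> is the start symbol.
FOLLOW(<S>): <S> appears on no right-hand side. Thus FOLLOW(<S>) = {$}.
FOLLOW(<B>): in <S>-><E> s q <B>, the suffix after <B> is empty, so FOLLOW(<B>) ⊇ FOLLOW(<S>) = {$}. Thus FOLLOW(<B>) = {$}.
For <B> -> ε: FIRST(ε) = {ε}, so it goes in M[<B>, t] for t ∈ {}; since ε ∈ FIRST, also for every t ∈ FOLLOW(<B>) = {$}.
For <B> -> <E> s w: FIRST(<E> s w) = {s}, so it goes in M[<B>, t] for t ∈ {s}.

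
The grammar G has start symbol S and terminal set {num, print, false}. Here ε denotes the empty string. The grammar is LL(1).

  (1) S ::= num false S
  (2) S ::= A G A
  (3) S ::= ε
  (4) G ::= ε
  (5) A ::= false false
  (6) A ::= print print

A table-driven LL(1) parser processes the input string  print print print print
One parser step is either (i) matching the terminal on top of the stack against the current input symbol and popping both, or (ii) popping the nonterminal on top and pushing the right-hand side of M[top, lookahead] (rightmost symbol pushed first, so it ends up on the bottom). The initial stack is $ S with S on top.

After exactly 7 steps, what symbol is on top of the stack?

print

     Stack              Input                      Action
  1  $ S                print print print print $  expand S ::= A G A
  2  $ A G A            print print print print $  expand A ::= print print
  3  $ A G print print  print print print print $  match print
  4  $ A G print        print print print $        match print
  5  $ A G              print print $              expand G ::= ε
  6  $ A                print print $              expand A ::= print print
  7  $ print print      print print $              match print
Stack after step 7: $ print (top = print).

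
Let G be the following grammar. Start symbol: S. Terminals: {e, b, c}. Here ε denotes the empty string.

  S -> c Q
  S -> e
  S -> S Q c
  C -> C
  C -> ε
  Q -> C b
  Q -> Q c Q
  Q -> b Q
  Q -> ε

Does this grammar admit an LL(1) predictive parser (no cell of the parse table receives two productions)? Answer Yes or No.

No

FIRST(S) = {c, e}
FIRST(C) = {ε}
FIRST(Q) = {ε, b, c}
FOLLOW(S) = {$, b, c}
FOLLOW(C) = {b}
FOLLOW(Q) = {$, b, c}
Cell M[C, b] receives both C -> C and C -> ε — the grammar is not LL(1).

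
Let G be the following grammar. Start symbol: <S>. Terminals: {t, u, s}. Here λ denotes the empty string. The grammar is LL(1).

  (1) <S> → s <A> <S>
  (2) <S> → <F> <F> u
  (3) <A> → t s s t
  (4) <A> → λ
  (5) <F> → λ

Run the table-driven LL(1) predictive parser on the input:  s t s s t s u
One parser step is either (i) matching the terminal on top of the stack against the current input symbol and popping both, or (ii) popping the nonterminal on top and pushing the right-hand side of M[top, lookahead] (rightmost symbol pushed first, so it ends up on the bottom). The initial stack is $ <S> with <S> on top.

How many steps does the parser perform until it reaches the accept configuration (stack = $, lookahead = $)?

14

step 1: stack=$ <S>  input=s t s s t s u $  — expand <S> → s <A> <S>
step 2: stack=$ <S> <A> s  input=s t s s t s u $  — match s
step 3: stack=$ <S> <A>  input=t s s t s u $  — expand <A> → t s s t
step 4: stack=$ <S> t s s t  input=t s s t s u $  — match t
step 5: stack=$ <S> t s s  input=s s t s u $  — match s
step 6: stack=$ <S> t s  input=s t s u $  — match s
step 7: stack=$ <S> t  input=t s u $  — match t
step 8: stack=$ <S>  input=s u $  — expand <S> → s <A> <S>
step 9: stack=$ <S> <A> s  input=s u $  — match s
step 10: stack=$ <S> <A>  input=u $  — expand <A> → λ
step 11: stack=$ <S>  input=u $  — expand <S> → <F> <F> u
step 12: stack=$ u <F> <F>  input=u $  — expand <F> → λ
step 13: stack=$ u <F>  input=u $  — expand <F> → λ
step 14: stack=$ u  input=u $  — match u
Accept reached after 14 steps.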